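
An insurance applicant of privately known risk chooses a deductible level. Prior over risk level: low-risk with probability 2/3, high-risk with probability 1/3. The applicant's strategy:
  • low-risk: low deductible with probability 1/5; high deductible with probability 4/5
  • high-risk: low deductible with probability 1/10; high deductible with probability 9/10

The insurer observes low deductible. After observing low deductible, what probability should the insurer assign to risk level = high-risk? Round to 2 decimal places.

0.20

Apply Bayes' rule using the sender's strategy as the likelihood.
P(low deductible) = (2/3)·(1/5) + (1/3)·(1/10) = 1/6
P(high-risk | low deductible) = ((1/3)·(1/10)) / (1/6) = (1/30) / (1/6) = 1/5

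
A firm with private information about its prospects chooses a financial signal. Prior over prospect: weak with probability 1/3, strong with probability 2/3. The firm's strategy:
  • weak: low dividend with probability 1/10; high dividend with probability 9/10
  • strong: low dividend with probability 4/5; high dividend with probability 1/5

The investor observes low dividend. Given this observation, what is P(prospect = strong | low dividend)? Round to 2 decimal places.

P(low dividend) = (1/3)·(1/10) + (2/3)·(4/5) = 17/30
P(strong | low dividend) = ((2/3)·(4/5)) / (17/30) = (8/15) / (17/30) = 16/17

0.94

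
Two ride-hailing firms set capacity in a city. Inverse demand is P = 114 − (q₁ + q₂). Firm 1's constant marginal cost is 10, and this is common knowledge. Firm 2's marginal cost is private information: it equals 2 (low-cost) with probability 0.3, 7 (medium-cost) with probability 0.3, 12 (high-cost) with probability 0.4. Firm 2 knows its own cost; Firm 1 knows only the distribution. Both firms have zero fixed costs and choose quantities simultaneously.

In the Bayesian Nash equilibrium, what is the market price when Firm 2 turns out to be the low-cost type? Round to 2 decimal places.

41.08

Type-c best response for Firm 2: q₂(c) = (114 − c)/2 − q₁/2.
Firm 1 maximizes expected profit; its first-order condition is 114 − 2q₁ − E[q₂] − 10 = 0.
Substituting E[q₂] and solving: E[c₂] = 7.5, so q₁ = (114 − 2·10 + 7.5)/3 = 33.8333.
q₂(low-cost) = 39.0833, so P = 114 − (33.8333 + 39.0833) = 41.0833.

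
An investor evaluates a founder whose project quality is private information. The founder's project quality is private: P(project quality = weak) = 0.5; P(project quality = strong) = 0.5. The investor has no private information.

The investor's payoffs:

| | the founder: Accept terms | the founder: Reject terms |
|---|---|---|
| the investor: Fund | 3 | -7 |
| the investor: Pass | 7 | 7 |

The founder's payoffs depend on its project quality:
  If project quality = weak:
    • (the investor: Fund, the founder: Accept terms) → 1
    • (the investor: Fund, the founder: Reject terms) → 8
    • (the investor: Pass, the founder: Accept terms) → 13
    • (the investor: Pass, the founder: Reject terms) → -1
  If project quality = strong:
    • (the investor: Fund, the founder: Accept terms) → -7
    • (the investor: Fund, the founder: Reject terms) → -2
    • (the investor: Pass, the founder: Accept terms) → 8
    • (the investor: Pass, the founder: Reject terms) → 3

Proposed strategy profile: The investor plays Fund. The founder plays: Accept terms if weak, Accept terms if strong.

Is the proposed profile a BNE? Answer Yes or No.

No

A profile is a BNE iff every type of every player is best-responding given beliefs about the other side.
The investor plays Fund: E[Fund] = 0.5·(3) + 0.5·(3) = 3; E[Pass] = 7. Not best-responding. ✗
The founder (project quality weak), facing Fund: Accept terms gives 1, Reject terms gives 8. Proposed Accept terms is not best — profitable deviation exists. ✗
The founder (project quality strong), facing Fund: Accept terms gives -7, Reject terms gives -2. Proposed Accept terms is not best — profitable deviation exists. ✗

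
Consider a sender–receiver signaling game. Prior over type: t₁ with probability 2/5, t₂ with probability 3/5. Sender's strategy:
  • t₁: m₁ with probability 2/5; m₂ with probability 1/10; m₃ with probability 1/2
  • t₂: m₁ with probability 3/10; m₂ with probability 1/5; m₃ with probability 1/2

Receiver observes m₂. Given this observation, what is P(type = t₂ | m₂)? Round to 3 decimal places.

0.750

P(m₂) = (2/5)·(1/10) + (3/5)·(1/5) = 4/25
P(t₂ | m₂) = ((3/5)·(1/5)) / (4/25) = (3/25) / (4/25) = 3/4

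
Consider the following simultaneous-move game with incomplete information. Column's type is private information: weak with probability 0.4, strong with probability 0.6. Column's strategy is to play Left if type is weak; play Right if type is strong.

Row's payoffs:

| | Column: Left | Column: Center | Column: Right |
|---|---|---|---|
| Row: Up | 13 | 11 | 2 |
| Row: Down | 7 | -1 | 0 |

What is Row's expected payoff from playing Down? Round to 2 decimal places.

E[Down] = 0.4·7 + 0.6·0 = 2.8 + 0 = 2.8

2.80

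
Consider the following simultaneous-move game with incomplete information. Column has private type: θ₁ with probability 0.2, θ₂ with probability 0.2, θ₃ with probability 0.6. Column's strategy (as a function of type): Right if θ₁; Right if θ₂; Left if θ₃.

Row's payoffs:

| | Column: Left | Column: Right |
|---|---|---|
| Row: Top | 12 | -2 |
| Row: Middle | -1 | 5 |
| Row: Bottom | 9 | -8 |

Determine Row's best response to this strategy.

Top

E[Top] = 0.2·(-2) + 0.2·(-2) + 0.6·(12) = 6.4
E[Middle] = 0.2·(5) + 0.2·(5) + 0.6·(-1) = 1.4
E[Bottom] = 0.2·(-8) + 0.2·(-8) + 0.6·(9) = 2.2
Best response: Top (6.4 is the largest).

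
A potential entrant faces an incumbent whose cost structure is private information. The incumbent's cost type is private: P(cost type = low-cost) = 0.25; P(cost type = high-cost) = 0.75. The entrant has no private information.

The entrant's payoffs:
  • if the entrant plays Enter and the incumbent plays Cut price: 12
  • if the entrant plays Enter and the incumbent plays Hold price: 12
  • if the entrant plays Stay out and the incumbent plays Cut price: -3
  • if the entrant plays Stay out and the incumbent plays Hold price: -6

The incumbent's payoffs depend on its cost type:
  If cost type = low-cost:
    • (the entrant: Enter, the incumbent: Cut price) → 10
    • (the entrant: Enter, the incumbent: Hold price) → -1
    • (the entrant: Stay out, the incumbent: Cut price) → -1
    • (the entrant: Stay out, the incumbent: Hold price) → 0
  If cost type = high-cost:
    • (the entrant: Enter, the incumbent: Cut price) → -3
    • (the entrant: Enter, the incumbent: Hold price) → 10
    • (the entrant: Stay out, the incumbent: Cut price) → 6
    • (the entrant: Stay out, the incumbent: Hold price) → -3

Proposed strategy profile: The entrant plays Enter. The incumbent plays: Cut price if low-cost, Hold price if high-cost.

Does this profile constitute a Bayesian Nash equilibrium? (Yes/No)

Yes

The entrant plays Enter: E[Enter] = 0.25·(12) + 0.75·(12) = 12; E[Stay out] = -5.25. Best-responding. ✓
The incumbent (cost type low-cost), facing Enter: Cut price gives 10, Hold price gives -1. Proposed Cut price is best. ✓
The incumbent (cost type high-cost), facing Enter: Cut price gives -3, Hold price gives 10. Proposed Hold price is best. ✓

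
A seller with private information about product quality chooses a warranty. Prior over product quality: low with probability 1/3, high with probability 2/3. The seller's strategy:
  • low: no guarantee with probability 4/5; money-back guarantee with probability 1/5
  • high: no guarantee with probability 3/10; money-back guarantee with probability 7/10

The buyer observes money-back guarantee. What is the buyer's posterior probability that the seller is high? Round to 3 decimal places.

0.875

P(money-back guarantee) = (1/3)·(1/5) + (2/3)·(7/10) = 8/15
P(high | money-back guarantee) = ((2/3)·(7/10)) / (8/15) = (7/15) / (8/15) = 7/8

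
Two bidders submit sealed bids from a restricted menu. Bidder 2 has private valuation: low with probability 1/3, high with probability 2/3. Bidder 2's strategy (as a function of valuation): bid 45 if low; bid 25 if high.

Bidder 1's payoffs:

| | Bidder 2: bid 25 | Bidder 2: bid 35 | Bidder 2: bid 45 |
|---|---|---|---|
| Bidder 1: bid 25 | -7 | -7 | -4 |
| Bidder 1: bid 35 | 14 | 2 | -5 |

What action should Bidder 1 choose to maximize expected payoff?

bid 35

E[bid 25] = 1/3·(-4) + 2/3·(-7) = -6
E[bid 35] = 1/3·(-5) + 2/3·(14) = 23/3
Best response: bid 35 (23/3 is the largest).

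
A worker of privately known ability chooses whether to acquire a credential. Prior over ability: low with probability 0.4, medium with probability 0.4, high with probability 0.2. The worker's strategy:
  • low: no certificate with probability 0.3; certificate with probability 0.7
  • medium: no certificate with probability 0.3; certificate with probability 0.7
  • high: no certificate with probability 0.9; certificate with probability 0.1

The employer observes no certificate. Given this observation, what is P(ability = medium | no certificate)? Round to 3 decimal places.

0.286

P(no certificate) = 0.4·0.3 + 0.4·0.3 + 0.2·0.9 = 0.42
P(medium | no certificate) = (0.4·0.3) / 0.42 = 0.12 / 0.42 = 0.285714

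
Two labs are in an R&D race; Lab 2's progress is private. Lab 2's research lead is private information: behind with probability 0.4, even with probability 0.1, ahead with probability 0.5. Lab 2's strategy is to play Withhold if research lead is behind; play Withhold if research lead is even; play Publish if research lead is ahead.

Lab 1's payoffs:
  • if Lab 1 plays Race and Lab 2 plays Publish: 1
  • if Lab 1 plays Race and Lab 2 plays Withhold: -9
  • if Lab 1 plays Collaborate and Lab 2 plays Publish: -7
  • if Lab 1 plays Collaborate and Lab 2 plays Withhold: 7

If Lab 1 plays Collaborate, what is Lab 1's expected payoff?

0

Take the expectation over Lab 2's research lead, weighting each type's action by its prior probability.
E[Collaborate] = 0.4·7 + 0.1·7 + 0.5·(-7) = 2.8 + 0.7 + (-3.5) = 0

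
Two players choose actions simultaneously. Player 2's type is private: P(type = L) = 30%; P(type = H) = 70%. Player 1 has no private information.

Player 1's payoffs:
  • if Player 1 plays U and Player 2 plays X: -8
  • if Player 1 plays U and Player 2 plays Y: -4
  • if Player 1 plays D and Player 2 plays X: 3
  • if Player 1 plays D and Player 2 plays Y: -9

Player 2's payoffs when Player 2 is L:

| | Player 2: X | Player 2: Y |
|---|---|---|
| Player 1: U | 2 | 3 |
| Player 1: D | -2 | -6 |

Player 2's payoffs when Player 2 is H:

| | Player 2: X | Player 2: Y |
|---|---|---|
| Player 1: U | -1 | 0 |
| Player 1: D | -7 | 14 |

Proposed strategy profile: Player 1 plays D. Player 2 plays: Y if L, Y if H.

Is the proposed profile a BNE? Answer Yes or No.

Player 1 plays D: E[D] = 0.3·(-9) + 0.7·(-9) = -9; E[U] = -4. Not best-responding. ✗
Player 2 (type L), facing D: X gives -2, Y gives -6. Proposed Y is not best — profitable deviation exists. ✗
Player 2 (type H), facing D: X gives -7, Y gives 14. Proposed Y is best. ✓

No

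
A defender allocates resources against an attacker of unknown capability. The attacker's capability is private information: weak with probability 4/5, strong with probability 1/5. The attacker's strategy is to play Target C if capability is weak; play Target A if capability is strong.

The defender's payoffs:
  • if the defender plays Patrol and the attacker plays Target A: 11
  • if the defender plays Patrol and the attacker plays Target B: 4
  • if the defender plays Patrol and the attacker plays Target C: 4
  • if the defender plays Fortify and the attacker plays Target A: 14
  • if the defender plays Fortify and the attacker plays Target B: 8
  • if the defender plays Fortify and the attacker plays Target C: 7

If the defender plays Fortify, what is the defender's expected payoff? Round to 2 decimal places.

E[Fortify] = 4/5·7 + 1/5·14 = 28/5 + 14/5 = 42/5

8.40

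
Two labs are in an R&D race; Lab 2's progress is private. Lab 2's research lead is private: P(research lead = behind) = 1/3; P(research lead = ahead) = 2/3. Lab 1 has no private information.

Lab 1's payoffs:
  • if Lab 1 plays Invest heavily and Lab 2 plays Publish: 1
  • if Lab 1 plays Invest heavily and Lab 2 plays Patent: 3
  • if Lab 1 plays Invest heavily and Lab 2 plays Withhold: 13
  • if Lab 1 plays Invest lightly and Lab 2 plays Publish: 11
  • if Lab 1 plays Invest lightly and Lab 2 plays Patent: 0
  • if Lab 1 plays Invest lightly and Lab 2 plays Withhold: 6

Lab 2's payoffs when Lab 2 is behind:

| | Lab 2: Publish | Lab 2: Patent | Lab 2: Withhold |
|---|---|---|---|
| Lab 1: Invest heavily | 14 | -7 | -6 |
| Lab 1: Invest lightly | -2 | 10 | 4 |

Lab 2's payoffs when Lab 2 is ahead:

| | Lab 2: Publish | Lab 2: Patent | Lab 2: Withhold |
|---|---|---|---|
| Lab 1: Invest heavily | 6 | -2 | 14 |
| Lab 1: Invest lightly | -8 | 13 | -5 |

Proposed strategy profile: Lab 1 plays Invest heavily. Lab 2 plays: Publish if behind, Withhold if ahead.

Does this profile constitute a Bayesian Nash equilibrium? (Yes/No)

A profile is a BNE iff every type of every player is best-responding given beliefs about the other side.
Lab 1 plays Invest heavily: E[Invest heavily] = 1/3·(1) + 2/3·(13) = 9; E[Invest lightly] = 23/3. Best-responding. ✓
Lab 2 (research lead behind), facing Invest heavily: Publish gives 14, Patent gives -7, Withhold gives -6. Proposed Publish is best. ✓
Lab 2 (research lead ahead), facing Invest heavily: Publish gives 6, Patent gives -2, Withhold gives 14. Proposed Withhold is best. ✓

Yes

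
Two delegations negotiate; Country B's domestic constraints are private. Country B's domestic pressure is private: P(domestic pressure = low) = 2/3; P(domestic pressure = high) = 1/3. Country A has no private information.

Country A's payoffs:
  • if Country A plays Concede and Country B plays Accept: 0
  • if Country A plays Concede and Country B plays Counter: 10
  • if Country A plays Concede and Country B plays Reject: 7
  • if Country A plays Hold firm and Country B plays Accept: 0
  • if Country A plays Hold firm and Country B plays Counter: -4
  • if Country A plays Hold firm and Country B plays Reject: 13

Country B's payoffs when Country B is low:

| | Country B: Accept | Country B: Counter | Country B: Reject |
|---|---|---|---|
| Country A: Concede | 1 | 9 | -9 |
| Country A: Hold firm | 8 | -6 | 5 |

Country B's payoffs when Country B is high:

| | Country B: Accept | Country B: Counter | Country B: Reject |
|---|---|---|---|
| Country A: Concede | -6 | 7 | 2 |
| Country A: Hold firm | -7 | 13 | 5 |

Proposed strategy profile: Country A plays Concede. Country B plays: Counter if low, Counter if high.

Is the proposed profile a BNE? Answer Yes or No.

A profile is a BNE iff every type of every player is best-responding given beliefs about the other side.
Country A plays Concede: E[Concede] = 2/3·(10) + 1/3·(10) = 10; E[Hold firm] = -4. Best-responding. ✓
Country B (domestic pressure low), facing Concede: Accept gives 1, Counter gives 9, Reject gives -9. Proposed Counter is best. ✓
Country B (domestic pressure high), facing Concede: Accept gives -6, Counter gives 7, Reject gives 2. Proposed Counter is best. ✓

Yes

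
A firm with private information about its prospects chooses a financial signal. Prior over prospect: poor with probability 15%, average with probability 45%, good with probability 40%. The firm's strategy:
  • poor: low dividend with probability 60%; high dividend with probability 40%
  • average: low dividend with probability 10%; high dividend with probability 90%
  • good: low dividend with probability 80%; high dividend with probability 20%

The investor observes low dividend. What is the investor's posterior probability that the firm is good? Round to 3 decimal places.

0.703

Apply Bayes' rule using the sender's strategy as the likelihood.
P(low dividend) = 0.15·0.6 + 0.45·0.1 + 0.4·0.8 = 0.455
P(good | low dividend) = (0.4·0.8) / 0.455 = 0.32 / 0.455 = 0.703297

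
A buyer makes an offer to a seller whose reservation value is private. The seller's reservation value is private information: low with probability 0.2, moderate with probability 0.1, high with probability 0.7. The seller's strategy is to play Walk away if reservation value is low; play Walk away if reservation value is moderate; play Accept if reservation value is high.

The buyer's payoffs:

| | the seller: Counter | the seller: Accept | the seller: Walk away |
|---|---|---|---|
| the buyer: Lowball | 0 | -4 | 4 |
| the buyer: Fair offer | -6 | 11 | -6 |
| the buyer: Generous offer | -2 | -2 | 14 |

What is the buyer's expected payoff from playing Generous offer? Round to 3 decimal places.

E[Generous offer] = 0.2·14 + 0.1·14 + 0.7·(-2) = 2.8 + 1.4 + (-1.4) = 2.8

2.800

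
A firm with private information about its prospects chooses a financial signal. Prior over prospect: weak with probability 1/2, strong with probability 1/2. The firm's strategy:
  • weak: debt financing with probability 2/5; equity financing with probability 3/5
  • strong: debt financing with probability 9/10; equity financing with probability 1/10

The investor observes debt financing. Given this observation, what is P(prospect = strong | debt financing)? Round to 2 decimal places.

P(debt financing) = (1/2)·(2/5) + (1/2)·(9/10) = 13/20
P(strong | debt financing) = ((1/2)·(9/10)) / (13/20) = (9/20) / (13/20) = 9/13

0.69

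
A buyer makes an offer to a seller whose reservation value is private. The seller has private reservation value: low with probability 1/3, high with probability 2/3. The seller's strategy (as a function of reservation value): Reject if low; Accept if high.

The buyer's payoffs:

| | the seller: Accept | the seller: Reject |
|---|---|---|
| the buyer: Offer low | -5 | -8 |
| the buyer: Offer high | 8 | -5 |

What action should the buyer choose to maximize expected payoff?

Compute the buyer's expected payoff for each action, taking the expectation over the seller's type.
E[Offer low] = 1/3·(-8) + 2/3·(-5) = -6
E[Offer high] = 1/3·(-5) + 2/3·(8) = 11/3
Best response: Offer high (11/3 is the largest).

Offer high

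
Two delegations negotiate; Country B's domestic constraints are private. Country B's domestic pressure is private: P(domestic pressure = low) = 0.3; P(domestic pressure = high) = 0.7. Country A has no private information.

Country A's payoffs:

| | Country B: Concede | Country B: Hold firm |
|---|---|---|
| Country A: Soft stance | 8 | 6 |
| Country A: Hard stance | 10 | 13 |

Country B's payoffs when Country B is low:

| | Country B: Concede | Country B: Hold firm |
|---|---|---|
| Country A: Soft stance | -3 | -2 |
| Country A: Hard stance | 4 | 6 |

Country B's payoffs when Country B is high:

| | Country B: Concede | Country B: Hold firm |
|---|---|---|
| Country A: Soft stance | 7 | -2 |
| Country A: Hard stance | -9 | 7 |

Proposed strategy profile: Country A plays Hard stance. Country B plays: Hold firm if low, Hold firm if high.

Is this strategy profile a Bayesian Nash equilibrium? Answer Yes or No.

Country A plays Hard stance: E[Hard stance] = 0.3·(13) + 0.7·(13) = 13; E[Soft stance] = 6. Best-responding. ✓
Country B (domestic pressure low), facing Hard stance: Concede gives 4, Hold firm gives 6. Proposed Hold firm is best. ✓
Country B (domestic pressure high), facing Hard stance: Concede gives -9, Hold firm gives 7. Proposed Hold firm is best. ✓

Yes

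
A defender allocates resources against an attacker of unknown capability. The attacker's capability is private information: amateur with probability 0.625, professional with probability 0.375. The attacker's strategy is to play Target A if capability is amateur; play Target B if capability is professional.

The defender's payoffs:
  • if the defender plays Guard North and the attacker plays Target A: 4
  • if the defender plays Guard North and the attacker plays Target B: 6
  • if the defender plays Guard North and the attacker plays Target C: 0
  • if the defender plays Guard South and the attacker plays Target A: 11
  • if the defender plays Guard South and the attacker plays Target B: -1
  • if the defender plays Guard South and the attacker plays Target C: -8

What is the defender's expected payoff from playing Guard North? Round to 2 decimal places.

4.75

Take the expectation over the attacker's capability, weighting each type's action by its prior probability.
E[Guard North] = 0.625·4 + 0.375·6 = 2.5 + 2.25 = 4.75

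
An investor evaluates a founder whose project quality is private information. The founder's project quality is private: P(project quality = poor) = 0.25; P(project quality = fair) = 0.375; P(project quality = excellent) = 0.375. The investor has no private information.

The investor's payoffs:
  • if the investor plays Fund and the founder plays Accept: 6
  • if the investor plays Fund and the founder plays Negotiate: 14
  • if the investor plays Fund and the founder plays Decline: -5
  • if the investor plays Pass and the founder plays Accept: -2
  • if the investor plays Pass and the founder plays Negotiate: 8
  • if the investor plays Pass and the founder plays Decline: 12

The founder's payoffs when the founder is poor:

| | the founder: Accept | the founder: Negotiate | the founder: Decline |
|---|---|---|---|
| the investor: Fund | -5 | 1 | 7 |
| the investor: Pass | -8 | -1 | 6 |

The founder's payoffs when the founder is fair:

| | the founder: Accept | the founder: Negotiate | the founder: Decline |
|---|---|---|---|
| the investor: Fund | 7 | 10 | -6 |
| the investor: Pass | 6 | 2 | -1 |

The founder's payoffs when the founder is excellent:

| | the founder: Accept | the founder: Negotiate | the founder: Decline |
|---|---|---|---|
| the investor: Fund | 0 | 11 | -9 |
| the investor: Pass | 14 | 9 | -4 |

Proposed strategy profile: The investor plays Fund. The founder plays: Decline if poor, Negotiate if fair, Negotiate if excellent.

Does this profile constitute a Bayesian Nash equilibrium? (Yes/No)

The investor plays Fund: E[Fund] = 0.25·(-5) + 0.375·(14) + 0.375·(14) = 9.25; E[Pass] = 9. Best-responding. ✓
The founder (project quality poor), facing Fund: Accept gives -5, Negotiate gives 1, Decline gives 7. Proposed Decline is best. ✓
The founder (project quality fair), facing Fund: Accept gives 7, Negotiate gives 10, Decline gives -6. Proposed Negotiate is best. ✓
The founder (project quality excellent), facing Fund: Accept gives 0, Negotiate gives 11, Decline gives -9. Proposed Negotiate is best. ✓

Yes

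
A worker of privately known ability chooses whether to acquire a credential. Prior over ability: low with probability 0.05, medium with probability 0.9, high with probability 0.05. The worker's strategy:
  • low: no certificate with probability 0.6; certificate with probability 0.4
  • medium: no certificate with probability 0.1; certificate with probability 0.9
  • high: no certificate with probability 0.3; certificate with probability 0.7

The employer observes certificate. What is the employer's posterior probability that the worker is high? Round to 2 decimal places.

Apply Bayes' rule using the sender's strategy as the likelihood.
P(certificate) = 0.05·0.4 + 0.9·0.9 + 0.05·0.7 = 0.865
P(high | certificate) = (0.05·0.7) / 0.865 = 0.035 / 0.865 = 0.0404624

0.04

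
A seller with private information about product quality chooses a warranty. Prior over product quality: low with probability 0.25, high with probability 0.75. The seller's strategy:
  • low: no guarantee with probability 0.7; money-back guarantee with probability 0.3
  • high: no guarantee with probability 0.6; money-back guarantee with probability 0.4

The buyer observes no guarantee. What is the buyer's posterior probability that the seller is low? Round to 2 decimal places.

P(no guarantee) = 0.25·0.7 + 0.75·0.6 = 0.625
P(low | no guarantee) = (0.25·0.7) / 0.625 = 0.175 / 0.625 = 0.28

0.28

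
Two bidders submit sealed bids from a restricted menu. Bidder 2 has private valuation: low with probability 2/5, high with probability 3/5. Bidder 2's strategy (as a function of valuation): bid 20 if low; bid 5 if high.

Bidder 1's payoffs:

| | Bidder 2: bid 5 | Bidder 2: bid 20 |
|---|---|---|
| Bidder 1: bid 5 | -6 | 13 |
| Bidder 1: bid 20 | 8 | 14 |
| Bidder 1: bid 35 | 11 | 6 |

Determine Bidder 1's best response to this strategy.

E[bid 5] = 2/5·(13) + 3/5·(-6) = 8/5
E[bid 20] = 2/5·(14) + 3/5·(8) = 52/5
E[bid 35] = 2/5·(6) + 3/5·(11) = 9
Best response: bid 20 (52/5 is the largest).

bid 20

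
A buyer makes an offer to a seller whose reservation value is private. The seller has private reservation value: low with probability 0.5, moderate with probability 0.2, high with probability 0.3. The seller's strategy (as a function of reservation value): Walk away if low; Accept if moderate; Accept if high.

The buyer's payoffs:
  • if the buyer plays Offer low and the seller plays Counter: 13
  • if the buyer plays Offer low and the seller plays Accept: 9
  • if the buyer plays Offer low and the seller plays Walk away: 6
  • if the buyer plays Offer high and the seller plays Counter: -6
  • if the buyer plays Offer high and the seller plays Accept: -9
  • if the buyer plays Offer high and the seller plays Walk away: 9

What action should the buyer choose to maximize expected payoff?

E[Offer low] = 0.5·(6) + 0.2·(9) + 0.3·(9) = 7.5
E[Offer high] = 0.5·(9) + 0.2·(-9) + 0.3·(-9) = 0
Best response: Offer low (7.5 is the largest).

Offer low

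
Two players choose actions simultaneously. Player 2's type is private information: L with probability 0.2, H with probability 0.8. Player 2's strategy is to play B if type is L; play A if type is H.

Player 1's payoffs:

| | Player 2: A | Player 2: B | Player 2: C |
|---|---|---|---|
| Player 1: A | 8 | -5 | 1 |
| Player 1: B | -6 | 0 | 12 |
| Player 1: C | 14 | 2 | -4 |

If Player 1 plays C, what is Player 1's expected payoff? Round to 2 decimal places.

11.60

E[C] = 0.2·2 + 0.8·14 = 0.4 + 11.2 = 11.6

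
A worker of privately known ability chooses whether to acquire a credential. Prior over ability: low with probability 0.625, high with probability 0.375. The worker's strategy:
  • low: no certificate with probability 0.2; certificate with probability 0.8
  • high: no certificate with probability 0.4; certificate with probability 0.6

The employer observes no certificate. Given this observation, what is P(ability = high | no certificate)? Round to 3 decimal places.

Apply Bayes' rule using the sender's strategy as the likelihood.
P(no certificate) = 0.625·0.2 + 0.375·0.4 = 0.275
P(high | no certificate) = (0.375·0.4) / 0.275 = 0.15 / 0.275 = 0.545455

0.545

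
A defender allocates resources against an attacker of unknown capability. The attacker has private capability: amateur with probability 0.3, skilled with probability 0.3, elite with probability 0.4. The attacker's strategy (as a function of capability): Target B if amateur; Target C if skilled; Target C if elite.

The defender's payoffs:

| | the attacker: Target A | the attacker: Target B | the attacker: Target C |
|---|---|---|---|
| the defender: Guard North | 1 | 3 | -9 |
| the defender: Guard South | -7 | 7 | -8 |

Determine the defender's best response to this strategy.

E[Guard North] = 0.3·(3) + 0.3·(-9) + 0.4·(-9) = -5.4
E[Guard South] = 0.3·(7) + 0.3·(-8) + 0.4·(-8) = -3.5
Best response: Guard South (-3.5 is the largest).

Guard South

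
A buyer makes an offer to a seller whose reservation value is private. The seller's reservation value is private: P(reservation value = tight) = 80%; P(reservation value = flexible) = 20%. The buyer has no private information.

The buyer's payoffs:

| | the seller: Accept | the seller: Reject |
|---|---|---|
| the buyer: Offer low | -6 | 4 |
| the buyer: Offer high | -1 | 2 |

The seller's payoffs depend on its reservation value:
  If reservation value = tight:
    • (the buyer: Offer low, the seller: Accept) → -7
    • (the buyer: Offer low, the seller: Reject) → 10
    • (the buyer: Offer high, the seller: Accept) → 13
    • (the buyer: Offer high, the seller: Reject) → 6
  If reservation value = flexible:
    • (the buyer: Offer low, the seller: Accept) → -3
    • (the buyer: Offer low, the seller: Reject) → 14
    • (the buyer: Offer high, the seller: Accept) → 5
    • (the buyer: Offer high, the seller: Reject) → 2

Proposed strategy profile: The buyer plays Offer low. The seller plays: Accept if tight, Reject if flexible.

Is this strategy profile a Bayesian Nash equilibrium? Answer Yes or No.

No

The buyer plays Offer low: E[Offer low] = 0.8·(-6) + 0.2·(4) = -4; E[Offer high] = -0.4. Not best-responding. ✗
The seller (reservation value tight), facing Offer low: Accept gives -7, Reject gives 10. Proposed Accept is not best — profitable deviation exists. ✗
The seller (reservation value flexible), facing Offer low: Accept gives -3, Reject gives 14. Proposed Reject is best. ✓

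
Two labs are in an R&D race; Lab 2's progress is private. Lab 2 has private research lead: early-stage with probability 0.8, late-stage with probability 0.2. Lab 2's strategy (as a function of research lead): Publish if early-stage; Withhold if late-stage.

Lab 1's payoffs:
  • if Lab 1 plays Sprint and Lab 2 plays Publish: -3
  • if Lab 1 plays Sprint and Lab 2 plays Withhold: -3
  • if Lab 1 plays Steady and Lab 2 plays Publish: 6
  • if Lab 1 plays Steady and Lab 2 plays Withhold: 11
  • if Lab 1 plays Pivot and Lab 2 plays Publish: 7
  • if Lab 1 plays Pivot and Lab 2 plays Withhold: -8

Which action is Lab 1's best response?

Steady

Compute Lab 1's expected payoff for each action, taking the expectation over Lab 2's type.
E[Sprint] = 0.8·(-3) + 0.2·(-3) = -3
E[Steady] = 0.8·(6) + 0.2·(11) = 7
E[Pivot] = 0.8·(7) + 0.2·(-8) = 4
Best response: Steady (7 is the largest).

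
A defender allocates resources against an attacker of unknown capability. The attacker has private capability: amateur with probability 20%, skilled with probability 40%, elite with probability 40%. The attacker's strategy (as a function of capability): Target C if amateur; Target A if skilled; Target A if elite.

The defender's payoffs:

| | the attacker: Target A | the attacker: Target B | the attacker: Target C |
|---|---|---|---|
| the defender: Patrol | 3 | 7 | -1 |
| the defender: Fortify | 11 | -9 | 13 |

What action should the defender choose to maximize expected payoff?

Fortify

Compute the defender's expected payoff for each action, taking the expectation over the attacker's type.
E[Patrol] = 0.2·(-1) + 0.4·(3) + 0.4·(3) = 2.2
E[Fortify] = 0.2·(13) + 0.4·(11) + 0.4·(11) = 11.4
Best response: Fortify (11.4 is the largest).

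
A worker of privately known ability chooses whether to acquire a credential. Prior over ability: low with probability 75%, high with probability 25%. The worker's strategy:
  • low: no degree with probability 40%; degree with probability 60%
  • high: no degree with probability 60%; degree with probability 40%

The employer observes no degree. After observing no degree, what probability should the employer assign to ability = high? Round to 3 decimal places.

Apply Bayes' rule using the sender's strategy as the likelihood.
P(no degree) = 0.75·0.4 + 0.25·0.6 = 0.45
P(high | no degree) = (0.25·0.6) / 0.45 = 0.15 / 0.45 = 0.333333

0.333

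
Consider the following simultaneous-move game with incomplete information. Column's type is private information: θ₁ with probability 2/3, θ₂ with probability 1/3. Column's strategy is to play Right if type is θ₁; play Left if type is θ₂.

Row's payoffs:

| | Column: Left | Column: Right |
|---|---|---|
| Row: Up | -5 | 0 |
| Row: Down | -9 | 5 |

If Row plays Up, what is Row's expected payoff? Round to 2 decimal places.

E[Up] = 2/3·0 + 1/3·(-5) = 0 + (-5/3) = -5/3

-1.67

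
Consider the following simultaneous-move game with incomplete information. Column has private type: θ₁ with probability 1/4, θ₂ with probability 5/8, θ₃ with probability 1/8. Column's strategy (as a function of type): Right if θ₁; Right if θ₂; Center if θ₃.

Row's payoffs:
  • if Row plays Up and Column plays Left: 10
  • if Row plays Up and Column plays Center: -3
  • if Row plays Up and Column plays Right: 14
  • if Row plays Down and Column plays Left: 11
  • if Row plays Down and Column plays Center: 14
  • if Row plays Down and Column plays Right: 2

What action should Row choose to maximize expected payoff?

E[Up] = 1/4·(14) + 5/8·(14) + 1/8·(-3) = 95/8
E[Down] = 1/4·(2) + 5/8·(2) + 1/8·(14) = 7/2
Best response: Up (95/8 is the largest).

Up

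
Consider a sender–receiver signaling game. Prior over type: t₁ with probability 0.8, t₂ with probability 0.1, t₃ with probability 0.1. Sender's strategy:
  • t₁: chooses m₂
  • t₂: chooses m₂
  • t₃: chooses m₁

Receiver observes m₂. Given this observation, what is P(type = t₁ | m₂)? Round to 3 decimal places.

0.889

P(m₂) = 0.8·1 + 0.1·1 + 0.1·0 = 0.9
P(t₁ | m₂) = (0.8·1) / 0.9 = 0.8 / 0.9 = 0.888889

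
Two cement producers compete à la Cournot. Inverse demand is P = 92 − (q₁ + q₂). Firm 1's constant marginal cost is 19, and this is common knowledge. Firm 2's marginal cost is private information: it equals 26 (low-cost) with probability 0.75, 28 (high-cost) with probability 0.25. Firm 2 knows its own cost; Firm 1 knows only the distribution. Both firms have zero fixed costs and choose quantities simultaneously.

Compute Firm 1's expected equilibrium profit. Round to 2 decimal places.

Type-c best response for Firm 2: q₂(c) = (92 − c)/2 − q₁/2.
Firm 1 maximizes expected profit; its first-order condition is 92 − 2q₁ − E[q₂] − 19 = 0.
Substituting E[q₂] and solving: E[c₂] = 26.5, so q₁ = (92 − 2·19 + 26.5)/3 = 26.8333.
E[P] = 92 − (q₁ + E[q₂]) = 45.8333; Firm 1's expected profit = (E[P] − 19)·q₁ = (45.8333 − 19)·26.8333 = 720.028.

720.03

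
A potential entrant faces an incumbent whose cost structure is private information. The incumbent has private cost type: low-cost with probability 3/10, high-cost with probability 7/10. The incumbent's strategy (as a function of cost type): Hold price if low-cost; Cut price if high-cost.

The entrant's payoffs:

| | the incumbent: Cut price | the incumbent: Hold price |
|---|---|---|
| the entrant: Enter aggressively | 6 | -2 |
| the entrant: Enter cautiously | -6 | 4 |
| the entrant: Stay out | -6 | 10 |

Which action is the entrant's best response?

Enter aggressively

E[Enter aggressively] = 3/10·(-2) + 7/10·(6) = 18/5
E[Enter cautiously] = 3/10·(4) + 7/10·(-6) = -3
E[Stay out] = 3/10·(10) + 7/10·(-6) = -6/5
Best response: Enter aggressively (18/5 is the largest).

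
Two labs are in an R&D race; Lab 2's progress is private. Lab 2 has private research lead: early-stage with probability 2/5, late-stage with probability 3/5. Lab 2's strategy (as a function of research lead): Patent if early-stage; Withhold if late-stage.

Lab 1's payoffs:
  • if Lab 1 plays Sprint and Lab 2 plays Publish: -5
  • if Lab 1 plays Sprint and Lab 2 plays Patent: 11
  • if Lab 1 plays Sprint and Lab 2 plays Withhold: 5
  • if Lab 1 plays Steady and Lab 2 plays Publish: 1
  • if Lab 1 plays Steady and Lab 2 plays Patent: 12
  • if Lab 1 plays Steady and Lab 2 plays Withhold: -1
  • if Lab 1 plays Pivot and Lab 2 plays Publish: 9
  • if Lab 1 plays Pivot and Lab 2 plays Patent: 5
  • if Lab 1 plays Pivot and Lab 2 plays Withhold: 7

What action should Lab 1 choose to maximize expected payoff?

E[Sprint] = 2/5·(11) + 3/5·(5) = 37/5
E[Steady] = 2/5·(12) + 3/5·(-1) = 21/5
E[Pivot] = 2/5·(5) + 3/5·(7) = 31/5
Best response: Sprint (37/5 is the largest).

Sprint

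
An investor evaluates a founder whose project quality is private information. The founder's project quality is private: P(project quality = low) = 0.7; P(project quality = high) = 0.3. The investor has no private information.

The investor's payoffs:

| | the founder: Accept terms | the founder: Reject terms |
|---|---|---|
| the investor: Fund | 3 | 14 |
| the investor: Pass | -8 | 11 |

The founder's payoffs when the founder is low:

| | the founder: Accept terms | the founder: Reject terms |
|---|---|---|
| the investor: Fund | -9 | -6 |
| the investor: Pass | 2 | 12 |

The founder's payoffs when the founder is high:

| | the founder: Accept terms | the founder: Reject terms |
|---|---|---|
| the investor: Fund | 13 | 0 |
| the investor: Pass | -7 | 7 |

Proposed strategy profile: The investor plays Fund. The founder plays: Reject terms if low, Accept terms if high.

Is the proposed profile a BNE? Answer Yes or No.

Yes

The investor plays Fund: E[Fund] = 0.7·(14) + 0.3·(3) = 10.7; E[Pass] = 5.3. Best-responding. ✓
The founder (project quality low), facing Fund: Accept terms gives -9, Reject terms gives -6. Proposed Reject terms is best. ✓
The founder (project quality high), facing Fund: Accept terms gives 13, Reject terms gives 0. Proposed Accept terms is best. ✓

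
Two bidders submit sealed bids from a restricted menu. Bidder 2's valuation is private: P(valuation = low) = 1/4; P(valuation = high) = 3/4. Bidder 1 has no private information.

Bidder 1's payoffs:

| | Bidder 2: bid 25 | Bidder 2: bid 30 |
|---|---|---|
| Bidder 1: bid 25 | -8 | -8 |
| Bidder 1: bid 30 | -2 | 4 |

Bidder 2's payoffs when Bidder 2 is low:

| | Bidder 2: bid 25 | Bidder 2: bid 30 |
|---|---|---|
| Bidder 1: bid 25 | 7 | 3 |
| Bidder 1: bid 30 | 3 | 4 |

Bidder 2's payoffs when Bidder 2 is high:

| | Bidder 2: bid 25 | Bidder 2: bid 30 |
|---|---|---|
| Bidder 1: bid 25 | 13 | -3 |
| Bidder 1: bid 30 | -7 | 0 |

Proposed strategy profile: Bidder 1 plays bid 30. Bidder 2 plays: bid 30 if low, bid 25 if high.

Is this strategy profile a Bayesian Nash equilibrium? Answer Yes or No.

No

Bidder 1 plays bid 30: E[bid 30] = 1/4·(4) + 3/4·(-2) = -1/2; E[bid 25] = -8. Best-responding. ✓
Bidder 2 (valuation low), facing bid 30: bid 25 gives 3, bid 30 gives 4. Proposed bid 30 is best. ✓
Bidder 2 (valuation high), facing bid 30: bid 25 gives -7, bid 30 gives 0. Proposed bid 25 is not best — profitable deviation exists. ✗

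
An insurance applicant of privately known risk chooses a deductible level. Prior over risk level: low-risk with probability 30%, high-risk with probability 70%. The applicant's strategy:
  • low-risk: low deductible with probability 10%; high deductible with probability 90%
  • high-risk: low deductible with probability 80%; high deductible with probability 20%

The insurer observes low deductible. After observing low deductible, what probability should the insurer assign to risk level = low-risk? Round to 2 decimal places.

0.05

P(low deductible) = 0.3·0.1 + 0.7·0.8 = 0.59
P(low-risk | low deductible) = (0.3·0.1) / 0.59 = 0.03 / 0.59 = 0.0508475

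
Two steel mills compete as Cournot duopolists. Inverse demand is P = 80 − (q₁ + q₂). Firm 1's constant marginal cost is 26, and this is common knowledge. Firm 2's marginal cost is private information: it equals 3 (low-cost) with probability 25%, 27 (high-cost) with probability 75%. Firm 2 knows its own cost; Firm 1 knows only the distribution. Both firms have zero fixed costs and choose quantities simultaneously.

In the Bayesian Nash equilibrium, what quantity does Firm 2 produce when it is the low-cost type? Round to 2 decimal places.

30.33

Firm 2 with cost c maximizes (80 − (q₁+q₂) − c)·q₂, giving q₂(c) = (80 − c − q₁)/2.
E[c₂] = 0.25·3 + 0.75·27 = 21
Firm 1's FOC against E[q₂] yields q₁ = (80 − 2·26 + E[c₂])/3 = (80 − 52 + 21)/3 = 16.3333.
q₂(low-cost) = (80 − 3 − 16.3333)/2 = 30.3333.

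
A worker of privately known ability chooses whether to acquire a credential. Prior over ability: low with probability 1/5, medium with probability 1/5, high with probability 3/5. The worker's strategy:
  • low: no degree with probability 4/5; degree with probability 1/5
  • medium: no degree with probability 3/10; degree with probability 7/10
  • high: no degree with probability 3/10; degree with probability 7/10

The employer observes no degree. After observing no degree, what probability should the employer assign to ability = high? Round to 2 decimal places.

Apply Bayes' rule using the sender's strategy as the likelihood.
P(no degree) = (1/5)·(4/5) + (1/5)·(3/10) + (3/5)·(3/10) = 2/5
P(high | no degree) = ((3/5)·(3/10)) / (2/5) = (9/50) / (2/5) = 9/20

0.45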